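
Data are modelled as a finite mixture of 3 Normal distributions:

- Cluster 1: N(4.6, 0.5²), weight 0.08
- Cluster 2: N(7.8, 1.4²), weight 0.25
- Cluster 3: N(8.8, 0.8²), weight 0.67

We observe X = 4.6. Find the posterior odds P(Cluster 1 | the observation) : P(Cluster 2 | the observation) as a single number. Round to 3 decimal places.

Only the two components matter; the odds are (w_i f_i(x)) / (w_j f_j(x)).
Component likelihoods at x = 4.6:
  p_1 = (1/(0.5·√(2π)))·exp(−(4.6−4.6)²/(2·0.5²)) = 0.797885·exp(-0.00000) = 0.797885
  p_2 = (1/(1.4·√(2π)))·exp(−(4.6−7.8)²/(2·1.4²)) = 0.284959·exp(-2.61224) = 0.0209073
  p_3 = (1/(0.8·√(2π)))·exp(−(4.6−8.8)²/(2·0.8²)) = 0.498678·exp(-13.78125) = 5.16059e-07
0.0638308 / 0.00522683 ≈ 12.212

12.212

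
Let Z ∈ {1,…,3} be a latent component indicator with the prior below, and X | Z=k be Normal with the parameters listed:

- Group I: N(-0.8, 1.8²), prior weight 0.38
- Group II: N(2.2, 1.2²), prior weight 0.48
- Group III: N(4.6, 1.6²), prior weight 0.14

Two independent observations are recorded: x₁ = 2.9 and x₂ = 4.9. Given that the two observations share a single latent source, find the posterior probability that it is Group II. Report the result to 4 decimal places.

0.4219

By Bayes' theorem, P(k | x) = π_k f_k(x) / Σ_j π_j f_j(x).
Since both observations come from the same component, the likelihood for component k is f_k(x₁)·f_k(x₂).
  f_I = [0.0267993] × [0.00147276] = 3.94691e-05
  f_II = [0.280439] × [0.0264497] = 0.00741753
  f_III = [0.141792] × [0.244994] = 0.0347382
Prior × likelihood for each component:
  π_I·f_I = 0.38 × 3.94691e-05 = 1.49982e-05
  π_II·f_II = 0.48 × 0.00741753 = 0.00356041
  π_III·f_III = 0.14 × 0.0347382 = 0.00486335
Normaliser: 1.49982e-05 + 0.00356041 + 0.00486335 = 0.00843876
P(Group II | data) ≈ 0.4219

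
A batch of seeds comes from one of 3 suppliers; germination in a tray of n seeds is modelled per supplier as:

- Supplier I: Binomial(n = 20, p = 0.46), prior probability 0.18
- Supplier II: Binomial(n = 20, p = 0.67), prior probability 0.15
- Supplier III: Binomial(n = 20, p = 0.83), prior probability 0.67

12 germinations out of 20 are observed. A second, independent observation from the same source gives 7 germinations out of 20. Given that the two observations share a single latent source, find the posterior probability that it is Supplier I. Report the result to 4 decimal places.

0.9670

The responsibility of component k is π_k f_k(x) divided by Σ_j π_j f_j(x).
Since both observations come from the same component, the likelihood for component k is f_k(x₁)·f_k(x₂).
  L_I = [0.0817544] × [0.11216] = 0.00916956
  L_II = [0.144969] × [0.00258594] = 0.000374882
  L_III = [0.00939281] × [2.08351e-06] = 1.95701e-08
Prior × likelihood for each component:
  π_I·L_I = 0.18 × 0.00916956 = 0.00165052
  π_II·L_II = 0.15 × 0.000374882 = 5.62323e-05
  π_III·L_III = 0.67 × 1.95701e-08 = 1.31119e-08
Sum: 0.00165052 + 5.62323e-05 + 1.31119e-08 = 0.00170677
P(Supplier I | x₁,x₂) = 0.00165052 / 0.00170677 ≈ 0.9670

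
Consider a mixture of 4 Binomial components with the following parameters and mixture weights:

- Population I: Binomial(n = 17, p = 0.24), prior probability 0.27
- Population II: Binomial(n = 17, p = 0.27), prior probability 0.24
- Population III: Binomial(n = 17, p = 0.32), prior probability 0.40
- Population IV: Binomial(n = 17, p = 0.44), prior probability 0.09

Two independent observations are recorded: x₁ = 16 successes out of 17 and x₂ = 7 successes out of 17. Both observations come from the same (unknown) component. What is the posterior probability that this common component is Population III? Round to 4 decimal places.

The responsibility of component k is π_k f_k(x) divided by Σ_j π_j f_j(x).
Since both observations come from the same component, the likelihood for component k is f_k(x₁)·f_k(x₂).
  L_I = [1.56546e-09] × [0.0573442] = 8.97701e-11
  L_II = [9.89902e-09] × [0.0874279] = 8.6545e-10
  L_III = [1.39752e-07] × [0.141258] = 1.97411e-08
  L_IV = [1.8788e-05] × [0.188332] = 3.53837e-06
Multiply by the mixture weights:
  π_I·L_I = 0.27 × 8.97701e-11 = 2.42379e-11
  π_II·L_II = 0.24 × 8.6545e-10 = 2.07708e-10
  π_III·L_III = 0.40 × 1.97411e-08 = 7.89644e-09
  π_IV·L_IV = 0.09 × 3.53837e-06 = 3.18454e-07
Evidence: 2.42379e-11 + 2.07708e-10 + 7.89644e-09 + 3.18454e-07 = 3.26582e-07
So the posterior for Population III is 7.89644e-09 / 3.26582e-07 ≈ 0.0242.

0.0242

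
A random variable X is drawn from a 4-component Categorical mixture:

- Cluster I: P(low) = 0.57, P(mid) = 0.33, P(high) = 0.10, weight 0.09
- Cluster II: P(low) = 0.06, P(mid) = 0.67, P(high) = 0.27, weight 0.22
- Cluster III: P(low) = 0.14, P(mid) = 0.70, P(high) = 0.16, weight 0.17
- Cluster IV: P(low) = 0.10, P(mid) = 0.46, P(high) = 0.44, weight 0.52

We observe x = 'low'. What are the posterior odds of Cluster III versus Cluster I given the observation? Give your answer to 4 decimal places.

The posterior odds equal the prior odds times the likelihood ratio: (π_i/π_j)·(f_i(x)/f_j(x)).
Evaluate each component's likelihood at the observed value:
  L_I = P(low | comp) = 0.57
  L_II = P(low | comp) = 0.06
  L_III = P(low | comp) = 0.14
  L_IV = P(low | comp) = 0.10
Posterior odds = (π_III·L_III) / (π_I·L_I) = (0.17·0.14) / (0.09·0.57) = 0.0238 / 0.0513 ≈ 0.4639

0.4639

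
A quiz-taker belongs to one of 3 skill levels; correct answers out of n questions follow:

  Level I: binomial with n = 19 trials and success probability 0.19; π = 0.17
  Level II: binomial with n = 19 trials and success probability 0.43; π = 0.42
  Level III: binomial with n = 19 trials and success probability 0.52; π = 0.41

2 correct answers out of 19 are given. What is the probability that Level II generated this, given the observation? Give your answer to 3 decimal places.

0.031

By Bayes' theorem, P(k | x) = π_k f_k(x) / Σ_j π_j f_j(x).
Component likelihoods at x = 2 correct answers out of 19:
  f_I = C(19,2)·0.19^2·0.81^17 = 171·0.0361·0.0278128 = 0.171691
  f_II = C(19,2)·0.43^2·0.57^17 = 171·0.1849·7.07738e-05 = 0.00223772
  f_III = C(19,2)·0.52^2·0.48^17 = 171·0.2704·3.81154e-06 = 0.00017624
Prior × likelihood for each component:
  π_I·f_I = 0.17 × 0.171691 = 0.0291875
  π_II·f_II = 0.42 × 0.00223772 = 0.000939842
  π_III·f_III = 0.41 × 0.00017624 = 7.22583e-05
Evidence: 0.0291875 + 0.000939842 + 7.22583e-05 = 0.0301996
Responsibility of Level II: 0.000939842 / 0.0301996 ≈ 0.031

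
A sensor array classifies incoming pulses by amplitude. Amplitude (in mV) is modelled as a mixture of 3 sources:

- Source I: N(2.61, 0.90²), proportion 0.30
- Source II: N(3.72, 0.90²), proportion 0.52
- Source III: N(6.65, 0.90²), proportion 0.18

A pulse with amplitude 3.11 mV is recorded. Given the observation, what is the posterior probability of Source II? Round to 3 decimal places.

By Bayes' theorem, P(k | x) = P(Z=k) f_k(x) / Σ_j P(Z=j) f_j(x).
Evaluate each component's likelihood at the observed value:
  p_I = (1/(0.90·√(2π)))·exp(−(3.11−2.61)²/(2·0.90²)) = 0.443269·exp(-0.15432) = 0.37988
  p_II = (1/(0.90·√(2π)))·exp(−(3.11−3.72)²/(2·0.90²)) = 0.443269·exp(-0.22969) = 0.352301
  p_III = (1/(0.90·√(2π)))·exp(−(3.11−6.65)²/(2·0.90²)) = 0.443269·exp(-7.73556) = 0.000193713
Unnormalised posteriors:
  P(Z=I)·p_I = 0.30 × 0.37988 = 0.113964
  P(Z=II)·p_II = 0.52 × 0.352301 = 0.183197
  P(Z=III)·p_III = 0.18 × 0.000193713 = 3.48683e-05
Evidence: 0.113964 + 0.183197 + 3.48683e-05 = 0.297195
P(Source II | the observation) ≈ 0.616

0.616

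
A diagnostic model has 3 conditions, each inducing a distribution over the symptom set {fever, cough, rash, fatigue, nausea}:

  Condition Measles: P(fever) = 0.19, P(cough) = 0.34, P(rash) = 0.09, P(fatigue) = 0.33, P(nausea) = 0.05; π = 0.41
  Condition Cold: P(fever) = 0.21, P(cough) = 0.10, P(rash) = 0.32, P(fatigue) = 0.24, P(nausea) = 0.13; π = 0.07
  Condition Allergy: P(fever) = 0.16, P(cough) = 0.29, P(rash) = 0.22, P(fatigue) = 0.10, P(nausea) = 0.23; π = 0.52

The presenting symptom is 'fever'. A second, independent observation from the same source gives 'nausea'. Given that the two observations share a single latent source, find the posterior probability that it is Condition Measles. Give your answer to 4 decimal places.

By Bayes' theorem, P(k | x) = π_k f_k(x) / Σ_j π_j f_j(x).
Since both observations come from the same component, the likelihood for component k is f_k(x₁)·f_k(x₂).
  p_Measles = [P(fever | comp) = 0.19] × [0.05] = 0.0095
  p_Cold = [P(fever | comp) = 0.21] × [0.13] = 0.0273
  p_Allergy = [P(fever | comp) = 0.16] × [0.23] = 0.0368
Prior × likelihood for each component:
  π_Measles·p_Measles = 0.41 × 0.0095 = 0.003895
  π_Cold·p_Cold = 0.07 × 0.0273 = 0.001911
  π_Allergy·p_Allergy = 0.52 × 0.0368 = 0.019136
Normaliser: 0.003895 + 0.001911 + 0.019136 = 0.024942
Responsibility of Condition Measles: 0.003895 / 0.024942 ≈ 0.1562

0.1562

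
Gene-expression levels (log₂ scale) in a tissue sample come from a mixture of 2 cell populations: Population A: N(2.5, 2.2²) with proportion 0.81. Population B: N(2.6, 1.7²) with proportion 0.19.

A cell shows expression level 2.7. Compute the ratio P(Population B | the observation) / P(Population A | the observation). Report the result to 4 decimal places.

Only the two components matter; the odds are (π_i f_i(x)) / (π_j f_j(x)).
Component likelihoods at x = 2.7:
  f_A = 0.18059
  f_B = 0.234266
Posterior odds = (π_B·f_B) / (π_A·f_A) = (0.19·0.234266) / (0.81·0.18059) = 0.0445106 / 0.146278 ≈ 0.3043

0.3043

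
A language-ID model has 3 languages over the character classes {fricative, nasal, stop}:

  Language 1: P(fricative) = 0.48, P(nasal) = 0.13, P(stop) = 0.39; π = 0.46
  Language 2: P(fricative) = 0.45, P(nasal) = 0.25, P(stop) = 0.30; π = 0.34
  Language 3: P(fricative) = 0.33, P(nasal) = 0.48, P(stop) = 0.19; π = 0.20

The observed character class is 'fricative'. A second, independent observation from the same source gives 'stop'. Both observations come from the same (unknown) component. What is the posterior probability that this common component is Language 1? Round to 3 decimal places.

0.596

P(component k | x) = π_k·f_k(x) / marginal(x), where marginal(x) = Σ_j π_j·f_j(x).
Since both observations come from the same component, the likelihood for component k is f_k(x₁)·f_k(x₂).
  f_1 = [P(fricative | comp) = 0.48] × [0.39] = 0.1872
  f_2 = [P(fricative | comp) = 0.45] × [0.3] = 0.135
  f_3 = [P(fricative | comp) = 0.33] × [0.19] = 0.0627
Weight by the priors:
  π_1·f_1 = 0.46 × 0.1872 = 0.086112
  π_2·f_2 = 0.34 × 0.135 = 0.0459
  π_3·f_3 = 0.20 × 0.0627 = 0.01254
Marginal: 0.086112 + 0.0459 + 0.01254 = 0.144552
P(Language 1 | x₁,x₂) = 0.086112 / 0.144552 ≈ 0.596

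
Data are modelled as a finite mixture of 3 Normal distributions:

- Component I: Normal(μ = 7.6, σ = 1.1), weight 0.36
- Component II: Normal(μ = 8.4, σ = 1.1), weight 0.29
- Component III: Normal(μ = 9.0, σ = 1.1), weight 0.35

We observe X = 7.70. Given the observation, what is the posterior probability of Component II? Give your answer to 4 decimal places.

0.3078

P(component k | x) = P(Z=k)·f_k(x) / marginal(x), where marginal(x) = Σ_j P(Z=j)·f_j(x).
Component likelihoods at x = 7.70:
  f_I = (1/(1.1·√(2π)))·exp(−(7.70−7.6)²/(2·1.1²)) = 0.362675·exp(-0.00413) = 0.361179
  f_II = (1/(1.1·√(2π)))·exp(−(7.70−8.4)²/(2·1.1²)) = 0.362675·exp(-0.20248) = 0.296198
  f_III = (1/(1.1·√(2π)))·exp(−(7.70−9.0)²/(2·1.1²)) = 0.362675·exp(-0.69835) = 0.180397
Weight by the priors:
  P(Z=I)·f_I = 0.36 × 0.361179 = 0.130025
  P(Z=II)·f_II = 0.29 × 0.296198 = 0.0858973
  P(Z=III)·f_III = 0.35 × 0.180397 = 0.0631389
Evidence: 0.130025 + 0.0858973 + 0.0631389 = 0.279061
Responsibility of Component II: 0.0858973 / 0.279061 ≈ 0.3078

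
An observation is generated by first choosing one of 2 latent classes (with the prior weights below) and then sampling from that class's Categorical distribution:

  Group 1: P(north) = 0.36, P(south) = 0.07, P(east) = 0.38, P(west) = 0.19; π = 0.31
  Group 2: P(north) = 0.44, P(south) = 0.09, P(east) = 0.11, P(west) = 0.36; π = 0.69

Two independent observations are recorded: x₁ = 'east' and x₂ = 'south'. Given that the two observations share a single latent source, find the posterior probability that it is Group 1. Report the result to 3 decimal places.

0.547

The responsibility of component k is P(Z=k) f_k(x) divided by Σ_j P(Z=j) f_j(x).
Since both observations come from the same component, the likelihood for component k is f_k(x₁)·f_k(x₂).
  p_1 = [P(east | comp) = 0.38] × [0.07] = 0.0266
  p_2 = [P(east | comp) = 0.11] × [0.09] = 0.0099
Prior × likelihood for each component:
  P(Z=1)·p_1 = 0.31 × 0.0266 = 0.008246
  P(Z=2)·p_2 = 0.69 × 0.0099 = 0.006831
Normaliser: 0.008246 + 0.006831 = 0.015077
P(Group 1 | x₁, x₂) = 0.008246 / 0.015077 ≈ 0.547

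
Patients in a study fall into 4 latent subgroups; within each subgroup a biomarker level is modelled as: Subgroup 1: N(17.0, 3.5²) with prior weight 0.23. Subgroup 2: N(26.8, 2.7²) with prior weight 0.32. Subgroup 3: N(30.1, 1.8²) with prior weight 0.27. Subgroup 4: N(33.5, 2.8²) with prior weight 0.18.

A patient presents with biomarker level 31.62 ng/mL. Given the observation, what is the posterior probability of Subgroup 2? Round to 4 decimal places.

Posterior ∝ prior × likelihood, so P(k | x) ∝ w_k f_k(x); normalise over all components.
Normal densities:
  f_1 = (1/(3.5·√(2π)))·exp(−(31.62−17.0)²/(2·3.5²)) = 0.113984·exp(-8.72426) = 1.85329e-05
  f_2 = (1/(2.7·√(2π)))·exp(−(31.62−26.8)²/(2·2.7²)) = 0.147756·exp(-1.59344) = 0.0300277
  f_3 = (1/(1.8·√(2π)))·exp(−(31.62−30.1)²/(2·1.8²)) = 0.221635·exp(-0.35654) = 0.155165
  f_4 = (1/(2.8·√(2π)))·exp(−(31.62−33.5)²/(2·2.8²)) = 0.142479·exp(-0.22541) = 0.113726
Multiply by the mixture weights:
  w_1·f_1 = 0.23 × 1.85329e-05 = 4.26257e-06
  w_2·f_2 = 0.32 × 0.0300277 = 0.00960888
  w_3·f_3 = 0.27 × 0.155165 = 0.0418945
  w_4·f_4 = 0.18 × 0.113726 = 0.0204706
Normaliser: 4.26257e-06 + 0.00960888 + 0.0418945 + 0.0204706 = 0.0719782
P(Subgroup 2 | data) ≈ 0.1335

0.1335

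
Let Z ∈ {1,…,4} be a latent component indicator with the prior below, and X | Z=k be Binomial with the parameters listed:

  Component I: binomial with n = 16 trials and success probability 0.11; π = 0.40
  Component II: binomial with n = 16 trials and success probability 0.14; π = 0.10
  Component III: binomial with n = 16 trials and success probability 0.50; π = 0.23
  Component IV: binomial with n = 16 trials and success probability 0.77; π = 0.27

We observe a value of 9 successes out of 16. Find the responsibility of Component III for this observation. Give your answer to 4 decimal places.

0.8003

The responsibility of component k is P(Z=k) f_k(x) divided by Σ_j P(Z=j) f_j(x).
Evaluate each component's likelihood at the observed value:
  f_I = C(16,9)·0.11^9·0.89^7 = 11440·2.35795e-09·0.442313 = 1.19314e-05
  f_II = C(16,9)·0.14^9·0.86^7 = 11440·2.0661e-08·0.347928 = 8.2237e-05
  f_III = C(16,9)·0.50^9·0.50^7 = 11440·0.00195312·0.0078125 = 0.174561
  f_IV = C(16,9)·0.77^9·0.23^7 = 11440·0.0951517·3.40483e-05 = 0.0370627
Prior × likelihood for each component:
  P(Z=I)·f_I = 0.40 × 1.19314e-05 = 4.77255e-06
  P(Z=II)·f_II = 0.10 × 8.2237e-05 = 8.2237e-06
  P(Z=III)·f_III = 0.23 × 0.174561 = 0.0401489
  P(Z=IV)·f_IV = 0.27 × 0.0370627 = 0.0100069
Evidence: 4.77255e-06 + 8.2237e-06 + 0.0401489 + 0.0100069 = 0.0501689
Responsibility of Component III: 0.0401489 / 0.0501689 ≈ 0.8003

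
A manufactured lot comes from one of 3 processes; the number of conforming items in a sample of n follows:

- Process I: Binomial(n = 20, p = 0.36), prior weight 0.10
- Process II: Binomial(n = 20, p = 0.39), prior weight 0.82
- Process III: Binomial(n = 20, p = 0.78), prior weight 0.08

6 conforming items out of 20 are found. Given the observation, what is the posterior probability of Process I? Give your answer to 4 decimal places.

P(component k | x) = w_k·f_k(x) / marginal(x), where marginal(x) = Σ_j w_j·f_j(x).
Binomial probabilities:
  p_I = C(20,6)·0.36^6·0.64^14 = 38760·0.00217678·0.00193428 = 0.163199
  p_II = C(20,6)·0.39^6·0.61^14 = 38760·0.00351874·0.000987683 = 0.134707
  p_III = C(20,6)·0.78^6·0.22^14 = 38760·0.2252·6.22182e-10 = 5.43086e-06
Unnormalised posteriors:
  w_I·p_I = 0.10 × 0.163199 = 0.0163199
  w_II·p_II = 0.82 × 0.134707 = 0.110459
  w_III·p_III = 0.08 × 5.43086e-06 = 4.34469e-07
Marginal: 0.0163199 + 0.110459 + 4.34469e-07 = 0.12678
P(Process I | x) ≈ 0.1287

0.1287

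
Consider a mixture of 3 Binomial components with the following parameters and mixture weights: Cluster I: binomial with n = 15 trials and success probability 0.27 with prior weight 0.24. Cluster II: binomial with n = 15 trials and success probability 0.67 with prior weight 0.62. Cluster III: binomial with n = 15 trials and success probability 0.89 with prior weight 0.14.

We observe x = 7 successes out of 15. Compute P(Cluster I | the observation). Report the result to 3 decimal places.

By Bayes' theorem, P(k | x) = π_k f_k(x) / Σ_j π_j f_j(x).
Binomial probabilities:
  f_I = 0.0542847
  f_II = 0.0548509
  f_III = 6.10127e-05
Unnormalised posteriors:
  π_I·f_I = 0.24 × 0.0542847 = 0.0130283
  π_II·f_II = 0.62 × 0.0548509 = 0.0340076
  π_III·f_III = 0.14 × 6.10127e-05 = 8.54177e-06
Normaliser: 0.0130283 + 0.0340076 + 8.54177e-06 = 0.0470444
Responsibility of Cluster I: 0.0130283 / 0.0470444 ≈ 0.277

0.277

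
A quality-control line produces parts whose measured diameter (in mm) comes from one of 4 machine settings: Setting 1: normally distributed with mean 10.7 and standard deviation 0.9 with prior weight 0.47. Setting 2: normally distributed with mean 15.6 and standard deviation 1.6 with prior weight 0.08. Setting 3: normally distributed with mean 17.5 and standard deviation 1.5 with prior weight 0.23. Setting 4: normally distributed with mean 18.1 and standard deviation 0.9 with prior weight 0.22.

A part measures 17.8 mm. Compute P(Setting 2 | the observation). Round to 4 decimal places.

0.0485

By Bayes' theorem, P(k | x) = π_k f_k(x) / Σ_j π_j f_j(x).
Component likelihoods at x = 17.8 mm:
  L_1 = (1/(0.9·√(2π)))·exp(−(17.8−10.7)²/(2·0.9²)) = 0.443269·exp(-31.11728) = 1.35707e-14
  L_2 = (1/(1.6·√(2π)))·exp(−(17.8−15.6)²/(2·1.6²)) = 0.249339·exp(-0.94531) = 0.0968827
  L_3 = (1/(1.5·√(2π)))·exp(−(17.8−17.5)²/(2·1.5²)) = 0.265962·exp(-0.02000) = 0.260695
  L_4 = (1/(0.9·√(2π)))·exp(−(17.8−18.1)²/(2·0.9²)) = 0.443269·exp(-0.05556) = 0.419315
Prior × likelihood for each component:
  π_1·L_1 = 0.47 × 1.35707e-14 = 6.37824e-15
  π_2·L_2 = 0.08 × 0.0968827 = 0.00775061
  π_3·L_3 = 0.23 × 0.260695 = 0.0599599
  π_4·L_4 = 0.22 × 0.419315 = 0.0922492
Sum: 6.37824e-15 + 0.00775061 + 0.0599599 + 0.0922492 = 0.15996
P(Setting 2 | the observation) = 0.00775061 / 0.15996 ≈ 0.0485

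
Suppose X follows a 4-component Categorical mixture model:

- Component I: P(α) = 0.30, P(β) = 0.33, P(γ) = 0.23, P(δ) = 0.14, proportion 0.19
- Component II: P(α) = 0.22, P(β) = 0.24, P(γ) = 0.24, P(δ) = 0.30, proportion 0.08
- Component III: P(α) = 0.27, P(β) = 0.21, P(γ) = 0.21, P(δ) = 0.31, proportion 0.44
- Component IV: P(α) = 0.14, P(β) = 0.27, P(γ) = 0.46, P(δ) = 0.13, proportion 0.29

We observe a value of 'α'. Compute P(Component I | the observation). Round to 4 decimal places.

Apply Bayes' rule: the posterior for each component is proportional to its prior times its likelihood at x.
Categorical probabilities:
  L_I = 0.3
  L_II = 0.22
  L_III = 0.27
  L_IV = 0.14
Weight by the priors:
  π_I·L_I = 0.19 × 0.3 = 0.057
  π_II·L_II = 0.08 × 0.22 = 0.0176
  π_III·L_III = 0.44 × 0.27 = 0.1188
  π_IV·L_IV = 0.29 × 0.14 = 0.0406
Marginal: 0.057 + 0.0176 + 0.1188 + 0.0406 = 0.234
Responsibility of Component I: 0.057 / 0.234 ≈ 0.2436

0.2436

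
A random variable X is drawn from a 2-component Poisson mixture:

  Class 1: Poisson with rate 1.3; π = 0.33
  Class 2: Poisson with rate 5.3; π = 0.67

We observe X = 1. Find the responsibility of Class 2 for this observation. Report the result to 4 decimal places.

0.1316

By Bayes' theorem, P(k | x) = π_k f_k(x) / Σ_j π_j f_j(x).
Poisson probabilities:
  f_1 = e^(−1.3)·1.3^1/1! = 0.354291
  f_2 = e^(−5.3)·5.3^1/1! = 0.0264554
Unnormalised posteriors:
  π_1·f_1 = 0.33 × 0.354291 = 0.116916
  π_2·f_2 = 0.67 × 0.0264554 = 0.0177251
Evidence: 0.116916 + 0.0177251 = 0.134641
P(Class 2 | 1) ≈ 0.1316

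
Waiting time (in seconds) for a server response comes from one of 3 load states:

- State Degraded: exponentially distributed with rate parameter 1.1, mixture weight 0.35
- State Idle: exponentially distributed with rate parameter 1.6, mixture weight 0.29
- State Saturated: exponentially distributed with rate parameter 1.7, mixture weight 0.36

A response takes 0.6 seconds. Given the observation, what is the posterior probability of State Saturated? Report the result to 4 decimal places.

Posterior ∝ prior × likelihood, so P(k | x) ∝ w_k f_k(x); normalise over all components.
Exponential densities:
  L_Degraded = 0.568536
  L_Idle = 0.612629
  L_Saturated = 0.613011
Weight by the priors:
  w_Degraded·L_Degraded = 0.35 × 0.568536 = 0.198988
  w_Idle·L_Idle = 0.29 × 0.612629 = 0.177662
  w_Saturated·L_Saturated = 0.36 × 0.613011 = 0.220684
Marginal: 0.198988 + 0.177662 + 0.220684 = 0.597334
P(State Saturated | the observation) ≈ 0.3694

0.3694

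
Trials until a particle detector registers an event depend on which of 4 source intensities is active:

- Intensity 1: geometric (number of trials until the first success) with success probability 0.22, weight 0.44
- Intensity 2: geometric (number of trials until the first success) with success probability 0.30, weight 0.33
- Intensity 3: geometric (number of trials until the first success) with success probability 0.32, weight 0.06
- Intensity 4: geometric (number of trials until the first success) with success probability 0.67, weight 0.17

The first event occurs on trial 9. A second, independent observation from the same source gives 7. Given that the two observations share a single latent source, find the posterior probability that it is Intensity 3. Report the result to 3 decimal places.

0.031

Posterior ∝ prior × likelihood, so P(k | x) ∝ w_k f_k(x); normalise over all components.
Since both observations come from the same component, the likelihood for component k is f_k(x₁)·f_k(x₂).
  p_1 = [0.0301425] × [0.0495439] = 0.00149338
  p_2 = [0.0172944] × [0.0352947] = 0.000610401
  p_3 = [0.0146292] × [0.0316376] = 0.000462833
  p_4 = [9.42294e-05] × [0.000865284] = 8.15351e-08
Prior × likelihood for each component:
  w_1·p_1 = 0.44 × 0.00149338 = 0.000657086
  w_2·p_2 = 0.33 × 0.000610401 = 0.000201432
  w_3·p_3 = 0.06 × 0.000462833 = 2.777e-05
  w_4·p_4 = 0.17 × 8.15351e-08 = 1.3861e-08
Normaliser: 0.000657086 + 0.000201432 + 2.777e-05 + 1.3861e-08 = 0.000886303
P(Intensity 3 | x) ≈ 0.031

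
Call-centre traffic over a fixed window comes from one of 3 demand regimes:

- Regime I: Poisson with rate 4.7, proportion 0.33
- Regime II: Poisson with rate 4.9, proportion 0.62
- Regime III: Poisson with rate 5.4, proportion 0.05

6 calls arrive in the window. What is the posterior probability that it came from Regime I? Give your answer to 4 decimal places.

Posterior ∝ prior × likelihood, so P(k | x) ∝ w_k f_k(x); normalise over all components.
Evaluate each component's likelihood at the observed value:
  L_I = e^(−4.7)·4.7^6/6! = 0.136167
  L_II = e^(−4.9)·4.9^6/6! = 0.143153
  L_III = e^(−5.4)·5.4^6/6! = 0.155539
Unnormalised posteriors:
  w_I·L_I = 0.33 × 0.136167 = 0.044935
  w_II·L_II = 0.62 × 0.143153 = 0.088755
  w_III·L_III = 0.05 × 0.155539 = 0.00777696
Sum: 0.044935 + 0.088755 + 0.00777696 = 0.141467
P(Regime I | the observation) ≈ 0.3176

0.3176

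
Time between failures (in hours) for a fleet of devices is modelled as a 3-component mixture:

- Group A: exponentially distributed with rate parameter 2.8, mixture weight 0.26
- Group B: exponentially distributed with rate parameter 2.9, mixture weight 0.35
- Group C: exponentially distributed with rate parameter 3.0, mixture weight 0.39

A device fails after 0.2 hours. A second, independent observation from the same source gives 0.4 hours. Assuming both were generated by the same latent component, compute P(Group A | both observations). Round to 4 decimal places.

0.2573

Apply Bayes' rule: the posterior for each component is proportional to its prior times its likelihood at x.
Since both observations come from the same component, the likelihood for component k is f_k(x₁)·f_k(x₂).
  L_A = [2.8·e^(−2.8·0.2) = 2.8·e^(−0.5600) = 1.59939] × [0.913583] = 1.46117
  L_B = [2.9·e^(−2.9·0.2) = 2.9·e^(−0.5800) = 1.62371] × [0.90911] = 1.47613
  L_C = [3.0·e^(−3.0·0.2) = 3.0·e^(−0.6000) = 1.64643] × [0.903583] = 1.48769
Multiply by the mixture weights:
  π_A·L_A = 0.26 × 1.46117 = 0.379905
  π_B·L_B = 0.35 × 1.47613 = 0.516644
  π_C·L_C = 0.39 × 1.48769 = 0.580199
Denominator: 0.379905 + 0.516644 + 0.580199 = 1.47675
P(Group A | x₁, x₂) ≈ 0.2573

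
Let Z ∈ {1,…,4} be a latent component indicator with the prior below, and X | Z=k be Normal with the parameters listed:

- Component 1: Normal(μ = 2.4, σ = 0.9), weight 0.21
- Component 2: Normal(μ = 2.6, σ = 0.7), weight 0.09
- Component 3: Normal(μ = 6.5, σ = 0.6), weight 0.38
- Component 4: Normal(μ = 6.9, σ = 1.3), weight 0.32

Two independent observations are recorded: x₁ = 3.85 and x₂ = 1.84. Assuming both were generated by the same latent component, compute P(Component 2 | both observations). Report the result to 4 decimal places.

P(component k | x) = P(Z=k)·f_k(x) / marginal(x), where marginal(x) = Σ_j P(Z=j)·f_j(x).
Since both observations come from the same component, the likelihood for component k is f_k(x₁)·f_k(x₂).
  p_1 = [0.121066] × [0.365255] = 0.0442201
  p_2 = [0.115712] × [0.316114] = 0.0365782
  p_3 = [3.8626e-05] × [5.29902e-14] = 2.0468e-18
  p_4 = [0.0195746] × [0.000157461] = 3.08224e-06
Unnormalised posteriors:
  P(Z=1)·p_1 = 0.21 × 0.0442201 = 0.00928622
  P(Z=2)·p_2 = 0.09 × 0.0365782 = 0.00329204
  P(Z=3)·p_3 = 0.38 × 2.0468e-18 = 7.77784e-19
  P(Z=4)·p_4 = 0.32 × 3.08224e-06 = 9.86317e-07
Evidence: 0.00928622 + 0.00329204 + 7.77784e-19 + 9.86317e-07 = 0.0125792
Responsibility of Component 2: 0.00329204 / 0.0125792 ≈ 0.2617

0.2617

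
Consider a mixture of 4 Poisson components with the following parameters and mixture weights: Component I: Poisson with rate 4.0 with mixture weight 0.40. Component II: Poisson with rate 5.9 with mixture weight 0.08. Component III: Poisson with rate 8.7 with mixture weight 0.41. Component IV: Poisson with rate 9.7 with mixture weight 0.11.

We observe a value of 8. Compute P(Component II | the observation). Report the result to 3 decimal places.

0.090

By Bayes' theorem, P(k | x) = w_k f_k(x) / Σ_j w_j f_j(x).
Poisson probabilities:
  L_I = 0.0297702
  L_II = 0.0997604
  L_III = 0.135604
  L_IV = 0.119123
Unnormalised posteriors:
  w_I·L_I = 0.40 × 0.0297702 = 0.0119081
  w_II·L_II = 0.08 × 0.0997604 = 0.00798083
  w_III·L_III = 0.41 × 0.135604 = 0.0555975
  w_IV·L_IV = 0.11 × 0.119123 = 0.0131036
Normaliser: 0.0119081 + 0.00798083 + 0.0555975 + 0.0131036 = 0.08859
Responsibility of Component II: 0.00798083 / 0.08859 ≈ 0.090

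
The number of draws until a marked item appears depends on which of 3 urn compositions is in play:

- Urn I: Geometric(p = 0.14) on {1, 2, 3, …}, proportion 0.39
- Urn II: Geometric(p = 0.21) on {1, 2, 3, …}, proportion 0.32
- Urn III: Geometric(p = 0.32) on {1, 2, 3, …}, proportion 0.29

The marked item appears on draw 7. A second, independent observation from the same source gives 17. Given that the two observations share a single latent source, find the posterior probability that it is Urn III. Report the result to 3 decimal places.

Apply Bayes' rule: the posterior for each component is proportional to its prior times its likelihood at x.
Since both observations come from the same component, the likelihood for component k is f_k(x₁)·f_k(x₂).
  f_I = [0.0566394] × [0.0125344] = 0.000709941
  f_II = [0.0510484] × [0.0048334] = 0.000246737
  f_III = [0.0316376] × [0.000668794] = 2.1159e-05
Multiply by the mixture weights:
  π_I·f_I = 0.39 × 0.000709941 = 0.000276877
  π_II·f_II = 0.32 × 0.000246737 = 7.89559e-05
  π_III·f_III = 0.29 × 2.1159e-05 = 6.13612e-06
Sum: 0.000276877 + 7.89559e-05 + 6.13612e-06 = 0.000361969
P(Urn III | data) = 6.13612e-06 / 0.000361969 ≈ 0.017

0.017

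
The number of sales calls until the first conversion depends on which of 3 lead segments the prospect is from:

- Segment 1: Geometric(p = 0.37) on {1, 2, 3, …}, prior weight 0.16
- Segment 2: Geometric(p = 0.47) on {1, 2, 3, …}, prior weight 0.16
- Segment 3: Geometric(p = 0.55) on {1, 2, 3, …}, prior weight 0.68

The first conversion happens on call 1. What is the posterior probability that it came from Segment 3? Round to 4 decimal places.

By Bayes' theorem, P(k | x) = P(Z=k) f_k(x) / Σ_j P(Z=j) f_j(x).
Evaluate each component's likelihood at the observed value:
  L_1 = 0.37·(1−0.37)^0 = 0.37·1 = 0.37
  L_2 = 0.47·(1−0.47)^0 = 0.47·1 = 0.47
  L_3 = 0.55·(1−0.55)^0 = 0.55·1 = 0.55
Unnormalised posteriors:
  P(Z=1)·L_1 = 0.16 × 0.37 = 0.0592
  P(Z=2)·L_2 = 0.16 × 0.47 = 0.0752
  P(Z=3)·L_3 = 0.68 × 0.55 = 0.374
Normaliser: 0.0592 + 0.0752 + 0.374 = 0.5084
P(Segment 3 | the observation) ≈ 0.7356

0.7356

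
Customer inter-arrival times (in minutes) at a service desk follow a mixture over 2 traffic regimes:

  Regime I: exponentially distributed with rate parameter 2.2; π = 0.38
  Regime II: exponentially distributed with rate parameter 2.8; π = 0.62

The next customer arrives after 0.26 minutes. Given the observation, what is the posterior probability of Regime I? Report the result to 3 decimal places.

0.360

Posterior ∝ prior × likelihood, so P(k | x) ∝ w_k f_k(x); normalise over all components.
Component likelihoods at x = 0.26 minutes:
  f_I = 1.24167
  f_II = 1.35205
Multiply by the mixture weights:
  w_I·f_I = 0.38 × 1.24167 = 0.471835
  w_II·f_II = 0.62 × 1.35205 = 0.838269
Marginal: 0.471835 + 0.838269 = 1.3101
P(Regime I | x) ≈ 0.360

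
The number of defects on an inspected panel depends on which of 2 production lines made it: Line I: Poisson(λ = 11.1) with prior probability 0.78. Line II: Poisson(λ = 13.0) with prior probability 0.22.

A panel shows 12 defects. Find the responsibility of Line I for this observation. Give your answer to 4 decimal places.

0.7807

Apply Bayes' rule: the posterior for each component is proportional to its prior times its likelihood at x.
Component likelihoods at x = 12 defects:
  p_I = e^(−11.1)·11.1^12/12! = 0.110375
  p_II = e^(−13.0)·13.0^12/12! = 0.10994
Weight by the priors:
  π_I·p_I = 0.78 × 0.110375 = 0.0860924
  π_II·p_II = 0.22 × 0.10994 = 0.0241868
Denominator: 0.0860924 + 0.0241868 = 0.110279
Responsibility of Line I: 0.0860924 / 0.110279 ≈ 0.7807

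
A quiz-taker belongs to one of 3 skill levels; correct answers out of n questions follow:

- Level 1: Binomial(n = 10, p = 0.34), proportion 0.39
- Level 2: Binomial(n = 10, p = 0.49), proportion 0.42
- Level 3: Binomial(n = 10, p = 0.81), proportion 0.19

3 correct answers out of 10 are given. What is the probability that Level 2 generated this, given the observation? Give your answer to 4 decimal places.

By Bayes' theorem, P(k | x) = w_k f_k(x) / Σ_j w_j f_j(x).
Evaluate each component's likelihood at the observed value:
  f_1 = 0.257292
  f_2 = 0.126695
  f_3 = 0.000570048
Weight by the priors:
  w_1·f_1 = 0.39 × 0.257292 = 0.100344
  w_2·f_2 = 0.42 × 0.126695 = 0.0532121
  w_3·f_3 = 0.19 × 0.000570048 = 0.000108309
Denominator: 0.100344 + 0.0532121 + 0.000108309 = 0.153664
Responsibility of Level 2: 0.0532121 / 0.153664 ≈ 0.3463

0.3463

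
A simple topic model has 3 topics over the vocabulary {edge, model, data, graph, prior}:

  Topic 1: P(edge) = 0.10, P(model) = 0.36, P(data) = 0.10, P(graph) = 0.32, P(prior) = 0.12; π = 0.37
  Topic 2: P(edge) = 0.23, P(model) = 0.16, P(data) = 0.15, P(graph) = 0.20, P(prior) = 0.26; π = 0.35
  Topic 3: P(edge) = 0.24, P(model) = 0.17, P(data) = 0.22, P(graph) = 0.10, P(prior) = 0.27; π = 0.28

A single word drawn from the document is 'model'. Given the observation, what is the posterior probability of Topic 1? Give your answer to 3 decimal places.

P(component k | x) = π_k·f_k(x) / marginal(x), where marginal(x) = Σ_j π_j·f_j(x).
Categorical probabilities:
  p_1 = 0.36
  p_2 = 0.16
  p_3 = 0.17
Prior × likelihood for each component:
  π_1·p_1 = 0.37 × 0.36 = 0.1332
  π_2·p_2 = 0.35 × 0.16 = 0.056
  π_3·p_3 = 0.28 × 0.17 = 0.0476
Marginal: 0.1332 + 0.056 + 0.0476 = 0.2368
P(Topic 1 | the observation) = 0.1332 / 0.2368 ≈ 0.562

0.562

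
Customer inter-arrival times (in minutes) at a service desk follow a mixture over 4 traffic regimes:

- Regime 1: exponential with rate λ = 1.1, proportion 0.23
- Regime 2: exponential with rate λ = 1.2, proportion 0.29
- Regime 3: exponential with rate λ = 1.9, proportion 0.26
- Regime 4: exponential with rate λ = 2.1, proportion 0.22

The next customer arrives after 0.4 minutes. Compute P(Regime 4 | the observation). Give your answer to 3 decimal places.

0.247

Apply Bayes' rule: the posterior for each component is proportional to its prior times its likelihood at x.
Component likelihoods at x = 0.4 minutes:
  p_1 = 1.1·e^(−1.1·0.4) = 1.1·e^(−0.4400) = 0.70844
  p_2 = 1.2·e^(−1.2·0.4) = 1.2·e^(−0.4800) = 0.74254
  p_3 = 1.9·e^(−1.9·0.4) = 1.9·e^(−0.7600) = 0.888566
  p_4 = 2.1·e^(−2.1·0.4) = 2.1·e^(−0.8400) = 0.906592
Unnormalised posteriors:
  P(Z=1)·p_1 = 0.23 × 0.70844 = 0.162941
  P(Z=2)·p_2 = 0.29 × 0.74254 = 0.215337
  P(Z=3)·p_3 = 0.26 × 0.888566 = 0.231027
  P(Z=4)·p_4 = 0.22 × 0.906592 = 0.19945
Marginal: 0.162941 + 0.215337 + 0.231027 + 0.19945 = 0.808755
Responsibility of Regime 4: 0.19945 / 0.808755 ≈ 0.247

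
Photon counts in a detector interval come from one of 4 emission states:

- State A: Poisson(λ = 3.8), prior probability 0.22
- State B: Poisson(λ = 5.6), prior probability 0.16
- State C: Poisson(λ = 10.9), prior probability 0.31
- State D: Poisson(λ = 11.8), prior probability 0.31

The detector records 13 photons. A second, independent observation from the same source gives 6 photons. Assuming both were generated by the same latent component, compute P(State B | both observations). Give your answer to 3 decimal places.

0.036

P(component k | x) = P(Z=k)·f_k(x) / marginal(x), where marginal(x) = Σ_j P(Z=j)·f_j(x).
Since both observations come from the same component, the likelihood for component k is f_k(x₁)·f_k(x₂).
  p_A = [e^(−3.8)·3.8^13/13! = 0.000123762] × [0.0935513] = 1.15781e-05
  p_B = [e^(−5.6)·5.6^13/13! = 0.00316311] × [0.158397] = 0.000501027
  p_C = [e^(−10.9)·10.9^13/13! = 0.0908771] × [0.0429949] = 0.00390725
  p_D = [e^(−11.8)·11.8^13/13! = 0.103636] × [0.0281374] = 0.00291605
Weight by the priors:
  P(Z=A)·p_A = 0.22 × 1.15781e-05 = 2.54718e-06
  P(Z=B)·p_B = 0.16 × 0.000501027 = 8.01644e-05
  P(Z=C)·p_C = 0.31 × 0.00390725 = 0.00121125
  P(Z=D)·p_D = 0.31 × 0.00291605 = 0.000903977
Normaliser: 2.54718e-06 + 8.01644e-05 + 0.00121125 + 0.000903977 = 0.00219794
Responsibility of State B: 8.01644e-05 / 0.00219794 ≈ 0.036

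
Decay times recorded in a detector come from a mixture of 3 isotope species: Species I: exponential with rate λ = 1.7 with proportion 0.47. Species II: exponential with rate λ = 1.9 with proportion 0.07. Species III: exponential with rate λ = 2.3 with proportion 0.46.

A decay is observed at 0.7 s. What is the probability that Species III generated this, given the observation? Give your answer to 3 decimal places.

P(component k | x) = π_k·f_k(x) / marginal(x), where marginal(x) = Σ_j π_j·f_j(x).
Evaluate each component's likelihood at the observed value:
  L_I = 1.7·e^(−1.7·0.7) = 1.7·e^(−1.1900) = 0.517176
  L_II = 1.9·e^(−1.9·0.7) = 1.9·e^(−1.3300) = 0.502507
  L_III = 2.3·e^(−2.3·0.7) = 2.3·e^(−1.6100) = 0.459742
Weight by the priors:
  π_I·L_I = 0.47 × 0.517176 = 0.243073
  π_II·L_II = 0.07 × 0.502507 = 0.0351755
  π_III·L_III = 0.46 × 0.459742 = 0.211481
Denominator: 0.243073 + 0.0351755 + 0.211481 = 0.489729
Responsibility of Species III: 0.211481 / 0.489729 ≈ 0.432

0.432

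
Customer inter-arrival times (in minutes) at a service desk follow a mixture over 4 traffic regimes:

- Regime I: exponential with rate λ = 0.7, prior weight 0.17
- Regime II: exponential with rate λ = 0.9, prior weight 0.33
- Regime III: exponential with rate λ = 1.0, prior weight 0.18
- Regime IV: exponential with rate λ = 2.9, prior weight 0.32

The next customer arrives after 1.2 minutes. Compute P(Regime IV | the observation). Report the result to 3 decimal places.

0.122

Posterior ∝ prior × likelihood, so P(k | x) ∝ π_k f_k(x); normalise over all components.
Component likelihoods at x = 1.2 minutes:
  L_I = 0.7·e^(−0.7·1.2) = 0.7·e^(−0.8400) = 0.302197
  L_II = 0.9·e^(−0.9·1.2) = 0.9·e^(−1.0800) = 0.305636
  L_III = 1.0·e^(−1.0·1.2) = 1.0·e^(−1.2000) = 0.301194
  L_IV = 2.9·e^(−2.9·1.2) = 2.9·e^(−3.4800) = 0.0893415
Multiply by the mixture weights:
  π_I·L_I = 0.17 × 0.302197 = 0.0513736
  π_II·L_II = 0.33 × 0.305636 = 0.10086
  π_III·L_III = 0.18 × 0.301194 = 0.054215
  π_IV·L_IV = 0.32 × 0.0893415 = 0.0285893
Evidence: 0.0513736 + 0.10086 + 0.054215 + 0.0285893 = 0.235038
So the posterior for Regime IV is 0.0285893 / 0.235038 ≈ 0.122.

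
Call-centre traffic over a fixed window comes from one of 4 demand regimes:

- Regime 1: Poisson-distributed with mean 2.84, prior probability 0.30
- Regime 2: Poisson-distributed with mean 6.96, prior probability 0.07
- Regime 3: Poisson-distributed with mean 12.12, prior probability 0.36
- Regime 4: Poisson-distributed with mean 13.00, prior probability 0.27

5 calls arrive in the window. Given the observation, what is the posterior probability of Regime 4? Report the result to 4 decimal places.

The responsibility of component k is P(Z=k) f_k(x) divided by Σ_j P(Z=j) f_j(x).
Poisson probabilities:
  p_1 = 0.0899527
  p_2 = 0.129174
  p_3 = 0.0118763
  p_4 = 0.0069937
Multiply by the mixture weights:
  P(Z=1)·p_1 = 0.30 × 0.0899527 = 0.0269858
  P(Z=2)·p_2 = 0.07 × 0.129174 = 0.00904219
  P(Z=3)·p_3 = 0.36 × 0.0118763 = 0.00427548
  P(Z=4)·p_4 = 0.27 × 0.0069937 = 0.0018883
Marginal: 0.0269858 + 0.00904219 + 0.00427548 + 0.0018883 = 0.0421918
P(Regime 4 | x) ≈ 0.0448

0.0448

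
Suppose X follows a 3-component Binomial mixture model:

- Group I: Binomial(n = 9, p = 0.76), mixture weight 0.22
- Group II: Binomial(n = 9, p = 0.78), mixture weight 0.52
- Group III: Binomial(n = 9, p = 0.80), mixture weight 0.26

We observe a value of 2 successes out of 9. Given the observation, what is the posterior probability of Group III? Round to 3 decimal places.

0.134

P(component k | x) = w_k·f_k(x) / marginal(x), where marginal(x) = Σ_j w_j·f_j(x).
Binomial probabilities:
  p_I = 0.000953693
  p_II = 0.000546324
  p_III = 0.000294912
Multiply by the mixture weights:
  w_I·p_I = 0.22 × 0.000953693 = 0.000209812
  w_II·p_II = 0.52 × 0.000546324 = 0.000284089
  w_III·p_III = 0.26 × 0.000294912 = 7.66771e-05
Evidence: 0.000209812 + 0.000284089 + 7.66771e-05 = 0.000570578
P(Group III | x) ≈ 0.134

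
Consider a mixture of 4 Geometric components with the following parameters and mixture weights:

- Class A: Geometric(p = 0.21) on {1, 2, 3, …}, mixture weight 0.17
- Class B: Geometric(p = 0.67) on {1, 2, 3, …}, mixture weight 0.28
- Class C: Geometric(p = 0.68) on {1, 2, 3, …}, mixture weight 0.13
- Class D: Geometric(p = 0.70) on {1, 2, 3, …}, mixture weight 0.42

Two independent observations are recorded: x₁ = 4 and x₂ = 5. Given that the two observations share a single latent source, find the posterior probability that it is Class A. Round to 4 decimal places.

Posterior ∝ prior × likelihood, so P(k | x) ∝ π_k f_k(x); normalise over all components.
Since both observations come from the same component, the likelihood for component k is f_k(x₁)·f_k(x₂).
  p_A = [0.103538] × [0.0817952] = 0.00846892
  p_B = [0.0240778] × [0.00794567] = 0.000191314
  p_C = [0.0222822] × [0.00713032] = 0.000158879
  p_D = [0.0189] × [0.00567] = 0.000107163
Prior × likelihood for each component:
  π_A·p_A = 0.17 × 0.00846892 = 0.00143972
  π_B·p_B = 0.28 × 0.000191314 = 5.3568e-05
  π_C·p_C = 0.13 × 0.000158879 = 2.06543e-05
  π_D·p_D = 0.42 × 0.000107163 = 4.50085e-05
Normaliser: 0.00143972 + 5.3568e-05 + 2.06543e-05 + 4.50085e-05 = 0.00155895
So the posterior for Class A is 0.00143972 / 0.00155895 ≈ 0.9235.

0.9235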